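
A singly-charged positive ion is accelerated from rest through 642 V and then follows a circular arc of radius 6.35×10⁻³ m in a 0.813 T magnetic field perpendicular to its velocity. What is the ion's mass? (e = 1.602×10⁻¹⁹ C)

Combine |q|V = ½mv² and r = mv/(|q|B): eliminate v to get m = qB²r²/(2V).
m = (1.602×10⁻¹⁹)(0.813)²(6.35×10⁻³)²/(2·642) ≈ 3.33×10⁻²⁷ kg.

m ≈ 3.33×10⁻²⁷ kg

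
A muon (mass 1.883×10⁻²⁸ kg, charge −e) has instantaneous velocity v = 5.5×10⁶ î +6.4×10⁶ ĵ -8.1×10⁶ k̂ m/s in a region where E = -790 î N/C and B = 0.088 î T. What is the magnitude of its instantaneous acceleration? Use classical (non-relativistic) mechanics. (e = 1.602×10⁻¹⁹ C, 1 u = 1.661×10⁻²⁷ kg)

v×B = (0, -7.13×10⁵, -5.63×10⁵) N/C.
E + v×B = (-790, -7.13×10⁵, -5.63×10⁵) N/C.
F = q(E + v×B) = (−1.602×10⁻¹⁹ C)·(-790, -7.13×10⁵, -5.63×10⁵) = (1.27×10⁻¹⁶, 1.14×10⁻¹³, 9.02×10⁻¹⁴) N.
|a| = |F|/m = 1.455×10⁻¹³/1.883×10⁻²⁸ ≈ 7.73×10¹⁴ m/s².

|a| ≈ 7.73×10¹⁴ m/s²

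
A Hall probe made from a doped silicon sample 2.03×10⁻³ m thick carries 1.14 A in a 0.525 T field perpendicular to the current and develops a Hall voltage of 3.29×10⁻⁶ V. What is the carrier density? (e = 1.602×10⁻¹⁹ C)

From V_H = IB/(n e t), n = IB/(V_H e t).
n = (1.14)(0.525)/((3.29×10⁻⁶)(1.602×10⁻¹⁹)(2.03×10⁻³)) ≈ 5.59×10²⁶ m⁻³.

n ≈ 5.59×10²⁶ m⁻³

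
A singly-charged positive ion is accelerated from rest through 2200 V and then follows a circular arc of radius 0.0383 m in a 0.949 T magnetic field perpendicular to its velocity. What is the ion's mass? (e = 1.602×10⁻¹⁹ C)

m ≈ 4.81×10⁻²⁶ kg

Combine |q|V = ½mv² and r = mv/(|q|B): eliminate v to get m = qB²r²/(2V).
m = (1.602×10⁻¹⁹)(0.949)²(0.0383)²/(2·2200) ≈ 4.81×10⁻²⁶ kg.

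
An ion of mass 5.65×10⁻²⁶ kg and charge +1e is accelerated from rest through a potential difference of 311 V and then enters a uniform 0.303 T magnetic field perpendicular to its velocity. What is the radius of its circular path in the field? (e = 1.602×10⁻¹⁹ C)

r ≈ 0.0489 m

Acceleration: |q|V = ½mv² ⇒ v = √(2|q|V/m) = √(2·1.602×10⁻¹⁹·311/5.65×10⁻²⁶) ≈ 4.200×10⁴ m/s.
In the field: r = mv/(|q|B) = (5.65×10⁻²⁶)(4.200×10⁴)/((1.602×10⁻¹⁹)(0.303)) ≈ 0.0489 m.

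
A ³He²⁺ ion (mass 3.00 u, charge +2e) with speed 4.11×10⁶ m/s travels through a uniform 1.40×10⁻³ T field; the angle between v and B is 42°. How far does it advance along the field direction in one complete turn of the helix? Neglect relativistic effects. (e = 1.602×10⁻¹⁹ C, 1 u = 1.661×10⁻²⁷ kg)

p ≈ 213 m

v∥ = v cosθ = 4.11×10⁶·cos42° ≈ 3.054×10⁶ m/s.
T = 2πm/(|q|B) = 2π(4.983×10⁻²⁷)/((3.204×10⁻¹⁹)(1.40×10⁻³)) ≈ 6.980×10⁻⁵ s.
pitch = v∥ T = (3.054×10⁶)(6.980×10⁻⁵) ≈ 213 m.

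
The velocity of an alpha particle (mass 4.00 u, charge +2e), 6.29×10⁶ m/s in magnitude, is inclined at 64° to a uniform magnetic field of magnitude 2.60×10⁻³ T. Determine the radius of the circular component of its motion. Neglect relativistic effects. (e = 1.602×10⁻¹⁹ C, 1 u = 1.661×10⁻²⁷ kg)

r ≈ 45.1 m

v⊥ = v sinθ = 6.29×10⁶·sin64° ≈ 5.653×10⁶ m/s.
r = m v⊥/(|q|B) = (6.644×10⁻²⁷)(5.653×10⁶)/((3.204×10⁻¹⁹)(2.60×10⁻³)) ≈ 45.1 m.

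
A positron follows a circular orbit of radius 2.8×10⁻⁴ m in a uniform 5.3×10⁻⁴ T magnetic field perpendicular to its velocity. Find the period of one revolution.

T ≈ 6.7×10⁻⁸ s

The cyclotron period depends only on m, q, B: T = 2πm/(|q|B).
T = 2π(9.109×10⁻³¹)/((1.602×10⁻¹⁹)(5.3×10⁻⁴)) ≈ 6.7×10⁻⁸ s.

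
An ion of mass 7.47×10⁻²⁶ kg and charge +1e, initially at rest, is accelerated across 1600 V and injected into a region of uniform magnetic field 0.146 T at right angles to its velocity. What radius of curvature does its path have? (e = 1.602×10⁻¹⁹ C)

r ≈ 0.265 m

Acceleration: |q|V = ½mv² ⇒ v = √(2|q|V/m) = √(2·1.602×10⁻¹⁹·1600/7.47×10⁻²⁶) ≈ 8.284×10⁴ m/s.
In the field: r = mv/(|q|B) = (7.47×10⁻²⁶)(8.284×10⁴)/((1.602×10⁻¹⁹)(0.146)) ≈ 0.265 m.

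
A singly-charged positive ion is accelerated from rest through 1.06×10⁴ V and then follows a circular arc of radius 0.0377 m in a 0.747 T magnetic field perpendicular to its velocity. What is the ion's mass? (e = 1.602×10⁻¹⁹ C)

Combine |q|V = ½mv² and r = mv/(|q|B): eliminate v to get m = qB²r²/(2V).
m = (1.602×10⁻¹⁹)(0.747)²(0.0377)²/(2·1.06×10⁴) ≈ 5.99×10⁻²⁷ kg.

m ≈ 5.99×10⁻²⁷ kg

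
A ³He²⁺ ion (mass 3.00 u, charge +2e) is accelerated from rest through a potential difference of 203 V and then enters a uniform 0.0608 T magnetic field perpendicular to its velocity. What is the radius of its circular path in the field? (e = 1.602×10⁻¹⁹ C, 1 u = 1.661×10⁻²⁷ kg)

r ≈ 0.0413 m

Acceleration: |q|V = ½mv² ⇒ v = √(2|q|V/m) = √(2·3.204×10⁻¹⁹·203/4.983×10⁻²⁷) ≈ 1.616×10⁵ m/s.
In the field: r = mv/(|q|B) = (4.983×10⁻²⁷)(1.616×10⁵)/((3.204×10⁻¹⁹)(0.0608)) ≈ 0.0413 m.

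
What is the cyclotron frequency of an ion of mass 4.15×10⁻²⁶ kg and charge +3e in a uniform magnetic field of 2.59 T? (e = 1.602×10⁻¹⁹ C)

f = |q|B/(2πm).
f = (4.806×10⁻¹⁹)(2.59)/(2π·4.15×10⁻²⁶) ≈ 4.77×10⁶ Hz.

f ≈ 4.77×10⁶ Hz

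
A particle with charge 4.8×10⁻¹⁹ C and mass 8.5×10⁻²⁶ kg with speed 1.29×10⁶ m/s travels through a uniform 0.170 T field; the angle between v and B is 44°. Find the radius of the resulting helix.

r ≈ 0.933 m

v⊥ = v sinθ = 1.29×10⁶·sin44° ≈ 8.961×10⁵ m/s.
r = m v⊥/(|q|B) = (8.5×10⁻²⁶)(8.961×10⁵)/((4.8×10⁻¹⁹)(0.170)) ≈ 0.933 m.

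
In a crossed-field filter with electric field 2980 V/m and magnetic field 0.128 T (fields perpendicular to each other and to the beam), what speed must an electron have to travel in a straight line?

Straight-line motion ⇒ electric and magnetic forces cancel, so E = vB.
v = E/B = 2980/0.128 = 2.33×10⁴ m/s.

v = 2.33×10⁴ m/s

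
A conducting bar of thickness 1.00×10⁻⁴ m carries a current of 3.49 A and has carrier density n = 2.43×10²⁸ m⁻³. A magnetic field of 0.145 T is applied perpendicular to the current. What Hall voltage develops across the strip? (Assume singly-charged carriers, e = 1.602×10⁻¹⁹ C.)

V_H = IB/(n e t).
V_H = (3.49)(0.145)/((2.43×10²⁸)(1.602×10⁻¹⁹)(1.00×10⁻⁴)) ≈ 1.30×10⁻⁶ V.

V_H ≈ 1.30×10⁻⁶ V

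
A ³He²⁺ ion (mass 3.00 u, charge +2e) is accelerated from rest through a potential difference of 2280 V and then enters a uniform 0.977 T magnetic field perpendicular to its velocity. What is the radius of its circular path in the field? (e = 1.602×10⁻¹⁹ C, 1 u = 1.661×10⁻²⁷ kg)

Acceleration: |q|V = ½mv² ⇒ v = √(2|q|V/m) = √(2·3.204×10⁻¹⁹·2280/4.983×10⁻²⁷) ≈ 5.415×10⁵ m/s.
In the field: r = mv/(|q|B) = (4.983×10⁻²⁷)(5.415×10⁵)/((3.204×10⁻¹⁹)(0.977)) ≈ 8.62×10⁻³ m.

r ≈ 8.62×10⁻³ m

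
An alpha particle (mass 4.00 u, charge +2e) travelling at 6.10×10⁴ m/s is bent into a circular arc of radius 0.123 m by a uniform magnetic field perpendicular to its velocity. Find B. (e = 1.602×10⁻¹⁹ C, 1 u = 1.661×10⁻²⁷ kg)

From |q|vB = mv²/r, B = mv/(|q|r).
B = (6.644×10⁻²⁷)(6.10×10⁴)/((3.204×10⁻¹⁹)(0.123)) ≈ 0.0103 T.

B ≈ 0.0103 T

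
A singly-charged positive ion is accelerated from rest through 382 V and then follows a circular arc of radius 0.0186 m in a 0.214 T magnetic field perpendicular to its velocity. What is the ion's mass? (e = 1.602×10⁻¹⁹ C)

Combine |q|V = ½mv² and r = mv/(|q|B): eliminate v to get m = qB²r²/(2V).
m = (1.602×10⁻¹⁹)(0.214)²(0.0186)²/(2·382) ≈ 3.32×10⁻²⁷ kg.

m ≈ 3.32×10⁻²⁷ kg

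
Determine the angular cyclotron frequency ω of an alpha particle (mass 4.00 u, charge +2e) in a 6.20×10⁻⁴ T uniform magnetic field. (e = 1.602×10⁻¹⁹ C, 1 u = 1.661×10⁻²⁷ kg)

ω = |q|B/m.
ω = (3.204×10⁻¹⁹)(6.20×10⁻⁴)/6.644×10⁻²⁷ ≈ 2.99×10⁴ rad/s.

ω ≈ 2.99×10⁴ rad/s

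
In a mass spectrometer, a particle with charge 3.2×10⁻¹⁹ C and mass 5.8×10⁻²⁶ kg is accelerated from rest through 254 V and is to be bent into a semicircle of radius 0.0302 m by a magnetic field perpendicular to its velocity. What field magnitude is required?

v = √(2|q|V/m) = √(2·3.2×10⁻¹⁹·254/5.8×10⁻²⁶) ≈ 5.294×10⁴ m/s.
B = mv/(|q|r) = (5.8×10⁻²⁶)(5.294×10⁴)/((3.2×10⁻¹⁹)(0.0302)) ≈ 0.318 T.

B ≈ 0.318 T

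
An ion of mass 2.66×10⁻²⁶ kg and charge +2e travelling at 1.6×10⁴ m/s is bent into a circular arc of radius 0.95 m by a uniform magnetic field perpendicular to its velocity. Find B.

From |q|vB = mv²/r, B = mv/(|q|r).
B = (2.66×10⁻²⁶)(1.6×10⁴)/((3.204×10⁻¹⁹)(0.95)) ≈ 1.4×10⁻³ T.

B ≈ 1.4×10⁻³ T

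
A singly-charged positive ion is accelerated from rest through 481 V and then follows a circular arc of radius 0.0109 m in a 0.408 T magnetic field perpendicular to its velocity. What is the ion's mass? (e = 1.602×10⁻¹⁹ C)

m ≈ 3.29×10⁻²⁷ kg

Combine |q|V = ½mv² and r = mv/(|q|B): eliminate v to get m = qB²r²/(2V).
m = (1.602×10⁻¹⁹)(0.408)²(0.0109)²/(2·481) ≈ 3.29×10⁻²⁷ kg.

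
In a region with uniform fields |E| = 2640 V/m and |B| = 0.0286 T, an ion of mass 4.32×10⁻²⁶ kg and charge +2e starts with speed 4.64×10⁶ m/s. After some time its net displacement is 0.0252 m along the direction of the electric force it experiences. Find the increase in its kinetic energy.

The magnetic force is always ⟂ v and does no work; only the electric force changes KE.
ΔKE = F_E · d = |q|E d = (3.204×10⁻¹⁹)(2640)(0.0252) ≈ 2.13×10⁻¹⁷ J.

ΔKE ≈ 2.13×10⁻¹⁷ J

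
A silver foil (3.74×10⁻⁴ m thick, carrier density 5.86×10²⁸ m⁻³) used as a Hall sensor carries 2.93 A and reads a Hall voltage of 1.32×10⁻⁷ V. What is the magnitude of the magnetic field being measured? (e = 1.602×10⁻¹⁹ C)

From V_H = IB/(n e t), B = V_H n e t / I.
B = (1.32×10⁻⁷)(5.86×10²⁸)(1.602×10⁻¹⁹)(3.74×10⁻⁴)/2.93 ≈ 0.158 T.

B ≈ 0.158 T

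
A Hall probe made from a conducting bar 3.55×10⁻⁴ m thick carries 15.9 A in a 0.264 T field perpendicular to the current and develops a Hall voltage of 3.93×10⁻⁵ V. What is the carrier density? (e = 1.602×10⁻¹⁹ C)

n ≈ 1.88×10²⁷ m⁻³

From V_H = IB/(n e t), n = IB/(V_H e t).
n = (15.9)(0.264)/((3.93×10⁻⁵)(1.602×10⁻¹⁹)(3.55×10⁻⁴)) ≈ 1.88×10²⁷ m⁻³.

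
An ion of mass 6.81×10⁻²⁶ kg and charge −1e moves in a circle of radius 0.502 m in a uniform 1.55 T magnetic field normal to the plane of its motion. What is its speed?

From |q|vB = mv²/r, v = |q|Br/m.
v = (1.602×10⁻¹⁹)(1.55)(0.502)/6.81×10⁻²⁶ ≈ 1.83×10⁶ m/s.

v ≈ 1.83×10⁶ m/s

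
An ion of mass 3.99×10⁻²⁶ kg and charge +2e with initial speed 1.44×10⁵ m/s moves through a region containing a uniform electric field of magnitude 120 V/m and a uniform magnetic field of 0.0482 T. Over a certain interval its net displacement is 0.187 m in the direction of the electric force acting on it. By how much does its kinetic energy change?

The magnetic force is always ⟂ v and does no work; only the electric force changes KE.
ΔKE = F_E · d = |q|E d = (3.204×10⁻¹⁹)(120)(0.187) ≈ 7.19×10⁻¹⁸ J.

ΔKE ≈ 7.19×10⁻¹⁸ J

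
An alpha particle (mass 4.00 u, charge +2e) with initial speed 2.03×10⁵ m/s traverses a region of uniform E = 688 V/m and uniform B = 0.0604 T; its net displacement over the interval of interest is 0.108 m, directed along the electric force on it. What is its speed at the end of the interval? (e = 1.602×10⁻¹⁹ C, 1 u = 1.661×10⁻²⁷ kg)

B does no work; ΔKE = |q|E d.
½mv_f² = ½mv₀² + |q|Ed = ½(6.644×10⁻²⁷)(2.03×10⁵)² + (3.204×10⁻¹⁹)(688)(0.108) ≈ 1.369×10⁻¹⁶ J + 2.381×10⁻¹⁷ J ≈ 1.607×10⁻¹⁶ J.
v_f = √(2·1.607×10⁻¹⁶/6.644×10⁻²⁷) ≈ 2.20×10⁵ m/s.

v_f ≈ 2.20×10⁵ m/s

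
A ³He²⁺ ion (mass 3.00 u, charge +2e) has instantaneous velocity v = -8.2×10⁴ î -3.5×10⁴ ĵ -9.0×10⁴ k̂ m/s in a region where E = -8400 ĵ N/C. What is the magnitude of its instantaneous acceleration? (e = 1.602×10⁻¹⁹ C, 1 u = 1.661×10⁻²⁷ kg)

|a| ≈ 5.40×10¹¹ m/s²

Only an electric field acts, so F = qE = (3.204×10⁻¹⁹ C)·(0, -8400, 0) = (0, -2.69×10⁻¹⁵, 0) N.
|a| = |F|/m = 2.691×10⁻¹⁵/4.983×10⁻²⁷ ≈ 5.40×10¹¹ m/s².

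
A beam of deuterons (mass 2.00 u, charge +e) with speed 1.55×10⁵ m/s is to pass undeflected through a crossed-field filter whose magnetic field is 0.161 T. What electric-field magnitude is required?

E = 2.50×10⁴ V/m

For straight-line motion qE = qvB, so E = vB.
E = 1.55×10⁵ × 0.161 = 2.50×10⁴ V/m.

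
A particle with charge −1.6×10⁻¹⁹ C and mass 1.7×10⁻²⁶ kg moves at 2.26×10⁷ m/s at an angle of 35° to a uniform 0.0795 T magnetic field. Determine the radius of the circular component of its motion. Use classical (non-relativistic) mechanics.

r ≈ 17.3 m

v⊥ = v sinθ = 2.26×10⁷·sin35° ≈ 1.296×10⁷ m/s.
r = m v⊥/(|q|B) = (1.7×10⁻²⁶)(1.296×10⁷)/((1.6×10⁻¹⁹)(0.0795)) ≈ 17.3 m.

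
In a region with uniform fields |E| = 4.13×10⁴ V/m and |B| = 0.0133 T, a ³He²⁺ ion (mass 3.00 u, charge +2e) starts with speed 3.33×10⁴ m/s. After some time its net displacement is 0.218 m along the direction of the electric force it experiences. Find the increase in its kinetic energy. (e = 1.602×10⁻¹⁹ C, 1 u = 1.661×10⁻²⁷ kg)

The magnetic force is always ⟂ v and does no work; only the electric force changes KE.
ΔKE = F_E · d = |q|E d = (3.204×10⁻¹⁹)(4.13×10⁴)(0.218) ≈ 2.88×10⁻¹⁵ J.

ΔKE ≈ 2.88×10⁻¹⁵ J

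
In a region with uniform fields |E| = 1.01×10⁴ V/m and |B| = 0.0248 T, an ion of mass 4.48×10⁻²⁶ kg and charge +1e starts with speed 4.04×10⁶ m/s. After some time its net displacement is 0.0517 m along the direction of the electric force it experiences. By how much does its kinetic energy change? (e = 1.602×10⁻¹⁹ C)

ΔKE ≈ 8.37×10⁻¹⁷ J

The magnetic force is always ⟂ v and does no work; only the electric force changes KE.
ΔKE = F_E · d = |q|E d = (1.602×10⁻¹⁹)(1.01×10⁴)(0.0517) ≈ 8.37×10⁻¹⁷ J.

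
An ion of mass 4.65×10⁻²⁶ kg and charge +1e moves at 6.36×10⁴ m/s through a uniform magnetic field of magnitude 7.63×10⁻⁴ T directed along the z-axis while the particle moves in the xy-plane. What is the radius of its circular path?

The magnetic force provides the centripetal force: |q|vB = mv²/r.
r = mv/(|q|B) = (4.65×10⁻²⁶)(6.36×10⁴)/((1.602×10⁻¹⁹)(7.63×10⁻⁴)) ≈ 24.2 m.

r ≈ 24.2 m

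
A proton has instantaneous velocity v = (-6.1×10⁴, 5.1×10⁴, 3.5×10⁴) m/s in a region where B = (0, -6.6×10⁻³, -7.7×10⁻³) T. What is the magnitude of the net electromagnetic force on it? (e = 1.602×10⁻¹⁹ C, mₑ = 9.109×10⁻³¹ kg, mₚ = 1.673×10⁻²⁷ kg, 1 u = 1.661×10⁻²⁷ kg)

|F| ≈ 1.02×10⁻¹⁶ N

v×B = (-162, -470, 403) N/C.
F = q v×B = (1.602×10⁻¹⁹ C)·(-162, -470, 403) = (-2.59×10⁻¹⁷, -7.52×10⁻¹⁷, 6.45×10⁻¹⁷) N.
|F| = 1.02×10⁻¹⁶ N.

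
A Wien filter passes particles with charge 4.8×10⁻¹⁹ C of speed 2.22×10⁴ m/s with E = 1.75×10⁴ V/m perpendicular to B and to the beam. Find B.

B = 0.788 T

Balance of forces in the selector: qE = qvB ⇒ B = E/v.
B = 1.75×10⁴/2.22×10⁴ = 0.788 T.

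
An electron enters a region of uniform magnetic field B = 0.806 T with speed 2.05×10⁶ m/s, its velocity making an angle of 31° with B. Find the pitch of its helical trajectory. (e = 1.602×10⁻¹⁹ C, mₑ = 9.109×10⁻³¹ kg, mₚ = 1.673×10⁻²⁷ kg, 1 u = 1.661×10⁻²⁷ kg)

v∥ = v cosθ = 2.05×10⁶·cos31° ≈ 1.757×10⁶ m/s.
T = 2πm/(|q|B) = 2π(9.109×10⁻³¹)/((1.602×10⁻¹⁹)(0.806)) ≈ 4.433×10⁻¹¹ s.
pitch = v∥ T = (1.757×10⁶)(4.433×10⁻¹¹) ≈ 7.79×10⁻⁵ m.

p ≈ 7.79×10⁻⁵ m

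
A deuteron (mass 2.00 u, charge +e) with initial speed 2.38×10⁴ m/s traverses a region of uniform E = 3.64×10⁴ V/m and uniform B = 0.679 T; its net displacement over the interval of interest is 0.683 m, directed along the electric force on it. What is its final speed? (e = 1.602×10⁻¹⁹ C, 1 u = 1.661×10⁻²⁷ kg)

v_f ≈ 1.55×10⁶ m/s

B does no work; ΔKE = |q|E d.
½mv_f² = ½mv₀² + |q|Ed = ½(3.322×10⁻²⁷)(2.38×10⁴)² + (1.602×10⁻¹⁹)(3.64×10⁴)(0.683) ≈ 9.409×10⁻¹⁹ J + 3.983×10⁻¹⁵ J ≈ 3.984×10⁻¹⁵ J.
v_f = √(2·3.984×10⁻¹⁵/3.322×10⁻²⁷) ≈ 1.55×10⁶ m/s.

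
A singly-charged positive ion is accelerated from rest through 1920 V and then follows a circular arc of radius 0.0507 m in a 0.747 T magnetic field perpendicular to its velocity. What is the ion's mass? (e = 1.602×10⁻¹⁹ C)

m ≈ 5.98×10⁻²⁶ kg

Combine |q|V = ½mv² and r = mv/(|q|B): eliminate v to get m = qB²r²/(2V).
m = (1.602×10⁻¹⁹)(0.747)²(0.0507)²/(2·1920) ≈ 5.98×10⁻²⁶ kg.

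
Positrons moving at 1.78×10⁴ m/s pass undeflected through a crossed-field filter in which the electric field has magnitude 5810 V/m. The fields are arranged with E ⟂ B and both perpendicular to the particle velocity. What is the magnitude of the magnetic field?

B = 0.326 T

Balance of forces in the selector: qE = qvB ⇒ B = E/v.
B = 5810/1.78×10⁴ = 0.326 T.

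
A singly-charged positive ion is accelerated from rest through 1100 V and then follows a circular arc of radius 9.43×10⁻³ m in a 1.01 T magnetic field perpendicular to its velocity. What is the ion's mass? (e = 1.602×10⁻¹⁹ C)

Combine |q|V = ½mv² and r = mv/(|q|B): eliminate v to get m = qB²r²/(2V).
m = (1.602×10⁻¹⁹)(1.01)²(9.43×10⁻³)²/(2·1100) ≈ 6.61×10⁻²⁷ kg.

m ≈ 6.61×10⁻²⁷ kg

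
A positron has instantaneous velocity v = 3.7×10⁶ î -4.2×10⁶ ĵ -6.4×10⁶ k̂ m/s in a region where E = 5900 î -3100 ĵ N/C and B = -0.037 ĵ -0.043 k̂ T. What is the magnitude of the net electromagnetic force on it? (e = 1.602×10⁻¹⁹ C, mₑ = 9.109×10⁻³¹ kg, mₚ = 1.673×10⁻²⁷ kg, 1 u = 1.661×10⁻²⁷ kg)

|F| ≈ 3.42×10⁻¹⁴ N

v×B = (-5.62×10⁴, 1.59×10⁵, -1.37×10⁵) N/C.
E + v×B = (-5.03×10⁴, 1.56×10⁵, -1.37×10⁵) N/C.
F = q(E + v×B) = (1.602×10⁻¹⁹ C)·(-5.03×10⁴, 1.56×10⁵, -1.37×10⁵) = (-8.06×10⁻¹⁵, 2.50×10⁻¹⁴, -2.19×10⁻¹⁴) N.
|F| = 3.42×10⁻¹⁴ N.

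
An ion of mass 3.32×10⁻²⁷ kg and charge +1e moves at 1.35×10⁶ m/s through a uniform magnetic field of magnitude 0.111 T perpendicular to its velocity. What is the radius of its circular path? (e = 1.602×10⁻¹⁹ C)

r ≈ 0.252 m

The magnetic force provides the centripetal force: |q|vB = mv²/r.
r = mv/(|q|B) = (3.32×10⁻²⁷)(1.35×10⁶)/((1.602×10⁻¹⁹)(0.111)) ≈ 0.252 m.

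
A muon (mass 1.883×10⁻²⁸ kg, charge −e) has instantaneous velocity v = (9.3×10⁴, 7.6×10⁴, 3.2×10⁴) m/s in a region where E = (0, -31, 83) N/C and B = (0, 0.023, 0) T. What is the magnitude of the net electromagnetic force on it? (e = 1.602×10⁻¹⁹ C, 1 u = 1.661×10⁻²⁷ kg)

v×B = (-736, 0, 2140) N/C.
E + v×B = (-736, -31.0, 2220) N/C.
F = q(E + v×B) = (−1.602×10⁻¹⁹ C)·(-736, -31.0, 2220) = (1.18×10⁻¹⁶, 4.97×10⁻¹⁸, -3.56×10⁻¹⁶) N.
|F| = 3.75×10⁻¹⁶ N.

|F| ≈ 3.75×10⁻¹⁶ N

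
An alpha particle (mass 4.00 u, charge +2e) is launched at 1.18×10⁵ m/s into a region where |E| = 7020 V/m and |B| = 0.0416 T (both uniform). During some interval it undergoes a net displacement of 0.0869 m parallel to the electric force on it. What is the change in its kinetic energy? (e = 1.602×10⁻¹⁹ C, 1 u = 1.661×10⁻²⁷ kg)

ΔKE ≈ 1.95×10⁻¹⁶ J

The magnetic force is always ⟂ v and does no work; only the electric force changes KE.
ΔKE = F_E · d = |q|E d = (3.204×10⁻¹⁹)(7020)(0.0869) ≈ 1.95×10⁻¹⁶ J.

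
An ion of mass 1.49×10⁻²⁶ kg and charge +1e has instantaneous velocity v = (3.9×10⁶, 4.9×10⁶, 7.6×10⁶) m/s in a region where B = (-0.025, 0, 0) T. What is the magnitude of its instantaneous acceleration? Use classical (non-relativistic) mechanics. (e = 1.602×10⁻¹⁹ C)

v×B = (0, -1.90×10⁵, 1.22×10⁵) N/C.
F = q v×B = (1.602×10⁻¹⁹ C)·(0, -1.90×10⁵, 1.22×10⁵) = (0, -3.04×10⁻¹⁴, 1.96×10⁻¹⁴) N.
|a| = |F|/m = 3.622×10⁻¹⁴/1.49×10⁻²⁶ ≈ 2.43×10¹² m/s².

|a| ≈ 2.43×10¹² m/s²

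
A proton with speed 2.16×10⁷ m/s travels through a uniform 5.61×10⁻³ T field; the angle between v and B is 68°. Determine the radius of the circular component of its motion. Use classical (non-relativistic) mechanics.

r ≈ 37.3 m

v⊥ = v sinθ = 2.16×10⁷·sin68° ≈ 2.003×10⁷ m/s.
r = m v⊥/(|q|B) = (1.673×10⁻²⁷)(2.003×10⁷)/((1.602×10⁻¹⁹)(5.61×10⁻³)) ≈ 37.3 m.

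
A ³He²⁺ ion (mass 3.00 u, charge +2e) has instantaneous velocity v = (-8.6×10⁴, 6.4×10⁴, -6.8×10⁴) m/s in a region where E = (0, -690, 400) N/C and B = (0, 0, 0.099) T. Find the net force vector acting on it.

F ≈ (2.03×10⁻¹⁵, 2.51×10⁻¹⁵, 1.28×10⁻¹⁶) N

v×B = (6340, 8510, 0) N/C.
E + v×B = (6340, 7820, 400) N/C.
F = q(E + v×B) = (3.204×10⁻¹⁹ C)·(6340, 7820, 400) = (2.03×10⁻¹⁵, 2.51×10⁻¹⁵, 1.28×10⁻¹⁶) N.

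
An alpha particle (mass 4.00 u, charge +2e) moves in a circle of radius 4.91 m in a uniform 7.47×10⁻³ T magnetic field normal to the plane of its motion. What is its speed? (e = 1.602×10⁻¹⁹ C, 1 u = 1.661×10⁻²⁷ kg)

v ≈ 1.77×10⁶ m/s

From |q|vB = mv²/r, v = |q|Br/m.
v = (3.204×10⁻¹⁹)(7.47×10⁻³)(4.91)/6.644×10⁻²⁷ ≈ 1.77×10⁶ m/s.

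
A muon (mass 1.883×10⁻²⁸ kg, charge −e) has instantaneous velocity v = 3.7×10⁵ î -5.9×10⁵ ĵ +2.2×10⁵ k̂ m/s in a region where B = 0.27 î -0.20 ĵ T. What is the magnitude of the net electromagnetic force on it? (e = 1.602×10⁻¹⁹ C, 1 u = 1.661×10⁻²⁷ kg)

|F| ≈ 1.81×10⁻¹⁴ N

v×B = (4.40×10⁴, 5.94×10⁴, 8.53×10⁴) N/C.
F = q v×B = (−1.602×10⁻¹⁹ C)·(4.40×10⁴, 5.94×10⁴, 8.53×10⁴) = (-7.05×10⁻¹⁵, -9.52×10⁻¹⁵, -1.37×10⁻¹⁴) N.
|F| = 1.81×10⁻¹⁴ N.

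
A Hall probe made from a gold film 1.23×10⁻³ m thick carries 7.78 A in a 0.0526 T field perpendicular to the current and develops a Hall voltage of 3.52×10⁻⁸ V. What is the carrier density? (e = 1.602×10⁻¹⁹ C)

n ≈ 5.90×10²⁸ m⁻³

From V_H = IB/(n e t), n = IB/(V_H e t).
n = (7.78)(0.0526)/((3.52×10⁻⁸)(1.602×10⁻¹⁹)(1.23×10⁻³)) ≈ 5.90×10²⁸ m⁻³.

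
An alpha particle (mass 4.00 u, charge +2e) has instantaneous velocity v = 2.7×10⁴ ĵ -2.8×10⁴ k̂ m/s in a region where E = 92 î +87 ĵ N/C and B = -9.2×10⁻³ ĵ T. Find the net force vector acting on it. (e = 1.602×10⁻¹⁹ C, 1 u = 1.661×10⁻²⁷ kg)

v×B = (-258, 0, 0) N/C.
E + v×B = (-166, 87.0, 0) N/C.
F = q(E + v×B) = (3.204×10⁻¹⁹ C)·(-166, 87.0, 0) = (-5.31×10⁻¹⁷, 2.79×10⁻¹⁷, 0) N.

F ≈ (-5.31×10⁻¹⁷, 2.79×10⁻¹⁷, 0) N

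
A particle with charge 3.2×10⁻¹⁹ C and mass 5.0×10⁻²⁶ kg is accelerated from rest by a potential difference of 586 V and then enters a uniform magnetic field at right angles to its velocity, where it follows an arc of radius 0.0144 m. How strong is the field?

B ≈ 0.940 T

v = √(2|q|V/m) = √(2·3.2×10⁻¹⁹·586/5.0×10⁻²⁶) ≈ 8.661×10⁴ m/s.
B = mv/(|q|r) = (5.0×10⁻²⁶)(8.661×10⁴)/((3.2×10⁻¹⁹)(0.0144)) ≈ 0.940 T.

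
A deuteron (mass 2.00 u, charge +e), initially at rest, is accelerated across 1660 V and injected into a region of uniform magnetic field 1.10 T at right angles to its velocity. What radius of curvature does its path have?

Acceleration: |q|V = ½mv² ⇒ v = √(2|q|V/m) = √(2·1.602×10⁻¹⁹·1660/3.322×10⁻²⁷) ≈ 4.001×10⁵ m/s.
In the field: r = mv/(|q|B) = (3.322×10⁻²⁷)(4.001×10⁵)/((1.602×10⁻¹⁹)(1.10)) ≈ 7.54×10⁻³ m.

r ≈ 7.54×10⁻³ m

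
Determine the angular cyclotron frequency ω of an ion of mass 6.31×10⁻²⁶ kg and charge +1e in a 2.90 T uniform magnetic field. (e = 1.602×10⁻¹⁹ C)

ω = |q|B/m.
ω = (1.602×10⁻¹⁹)(2.90)/6.31×10⁻²⁶ ≈ 7.36×10⁶ rad/s.

ω ≈ 7.36×10⁶ rad/s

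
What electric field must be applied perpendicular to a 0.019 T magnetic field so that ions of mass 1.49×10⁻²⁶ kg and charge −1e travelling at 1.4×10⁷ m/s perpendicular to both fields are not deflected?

For straight-line motion qE = qvB, so E = vB.
E = 1.4×10⁷ × 0.019 = 2.7×10⁵ V/m.

E = 2.7×10⁵ V/m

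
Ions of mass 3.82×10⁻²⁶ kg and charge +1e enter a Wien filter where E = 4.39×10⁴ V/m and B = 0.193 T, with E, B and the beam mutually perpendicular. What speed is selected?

Straight-line motion ⇒ electric and magnetic forces cancel, so E = vB.
v = E/B = 4.39×10⁴/0.193 = 2.27×10⁵ m/s.
The result is independent of the particle's charge and mass.

v = 2.27×10⁵ m/s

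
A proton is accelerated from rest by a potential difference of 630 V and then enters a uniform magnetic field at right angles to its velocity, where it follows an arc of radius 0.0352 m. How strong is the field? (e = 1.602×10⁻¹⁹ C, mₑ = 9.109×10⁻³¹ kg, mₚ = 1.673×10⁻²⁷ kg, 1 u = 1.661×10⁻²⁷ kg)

B ≈ 0.103 T

v = √(2|q|V/m) = √(2·1.602×10⁻¹⁹·630/1.673×10⁻²⁷) ≈ 3.474×10⁵ m/s.
B = mv/(|q|r) = (1.673×10⁻²⁷)(3.474×10⁵)/((1.602×10⁻¹⁹)(0.0352)) ≈ 0.103 T.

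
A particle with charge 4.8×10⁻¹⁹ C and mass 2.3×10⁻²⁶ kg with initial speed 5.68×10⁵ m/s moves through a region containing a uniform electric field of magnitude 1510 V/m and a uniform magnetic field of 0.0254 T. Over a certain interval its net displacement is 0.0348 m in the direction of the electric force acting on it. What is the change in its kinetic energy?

The magnetic force is always ⟂ v and does no work; only the electric force changes KE.
ΔKE = F_E · d = |q|E d = (4.8×10⁻¹⁹)(1510)(0.0348) ≈ 2.52×10⁻¹⁷ J.

ΔKE ≈ 2.52×10⁻¹⁷ J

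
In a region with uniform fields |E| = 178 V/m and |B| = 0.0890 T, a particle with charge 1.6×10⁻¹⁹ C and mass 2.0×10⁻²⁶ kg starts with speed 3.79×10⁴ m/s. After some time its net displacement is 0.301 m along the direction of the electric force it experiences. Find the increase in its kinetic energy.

The magnetic force is always ⟂ v and does no work; only the electric force changes KE.
ΔKE = F_E · d = |q|E d = (1.6×10⁻¹⁹)(178)(0.301) ≈ 8.57×10⁻¹⁸ J.

ΔKE ≈ 8.57×10⁻¹⁸ J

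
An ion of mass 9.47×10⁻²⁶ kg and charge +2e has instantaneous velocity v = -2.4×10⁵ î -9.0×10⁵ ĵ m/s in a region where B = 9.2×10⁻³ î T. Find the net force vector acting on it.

F ≈ (0, 0, 2.65×10⁻¹⁵) N

v×B = (0, 0, 8280) N/C.
F = q v×B = (3.204×10⁻¹⁹ C)·(0, 0, 8280) = (0, 0, 2.65×10⁻¹⁵) N.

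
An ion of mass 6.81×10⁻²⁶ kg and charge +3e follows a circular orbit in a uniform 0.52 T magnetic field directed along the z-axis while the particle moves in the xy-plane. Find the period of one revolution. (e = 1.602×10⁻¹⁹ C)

The cyclotron period depends only on m, q, B: T = 2πm/(|q|B).
T = 2π(6.81×10⁻²⁶)/((4.806×10⁻¹⁹)(0.52)) ≈ 1.7×10⁻⁶ s.

T ≈ 1.7×10⁻⁶ s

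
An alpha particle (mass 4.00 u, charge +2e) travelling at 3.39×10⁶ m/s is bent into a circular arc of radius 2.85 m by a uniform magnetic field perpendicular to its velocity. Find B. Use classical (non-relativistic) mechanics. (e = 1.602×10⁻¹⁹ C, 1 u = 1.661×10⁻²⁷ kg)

From |q|vB = mv²/r, B = mv/(|q|r).
B = (6.644×10⁻²⁷)(3.39×10⁶)/((3.204×10⁻¹⁹)(2.85)) ≈ 0.0247 T.

B ≈ 0.0247 T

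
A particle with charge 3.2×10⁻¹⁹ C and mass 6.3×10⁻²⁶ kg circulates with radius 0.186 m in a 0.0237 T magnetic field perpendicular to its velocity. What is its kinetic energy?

KE ≈ 98.6 eV

v = |q|Br/m, then KE = ½mv² = (qBr)²/(2m).
v = (3.2×10⁻¹⁹)(0.0237)(0.186)/6.3×10⁻²⁶ ≈ 2.239×10⁴ m/s.
KE = ½(6.3×10⁻²⁶)(2.239×10⁴)² ≈ 1.58×10⁻¹⁷ J = 98.6 eV.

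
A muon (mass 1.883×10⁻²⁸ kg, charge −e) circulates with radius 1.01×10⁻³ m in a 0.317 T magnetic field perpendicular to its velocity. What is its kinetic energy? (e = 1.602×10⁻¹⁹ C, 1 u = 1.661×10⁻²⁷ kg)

KE ≈ 6.99×10⁻¹⁸ J

v = |q|Br/m, then KE = ½mv² = (qBr)²/(2m).
v = (1.602×10⁻¹⁹)(0.317)(1.01×10⁻³)/1.883×10⁻²⁸ ≈ 2.724×10⁵ m/s.
KE = ½(1.883×10⁻²⁸)(2.724×10⁵)² ≈ 6.99×10⁻¹⁸ J.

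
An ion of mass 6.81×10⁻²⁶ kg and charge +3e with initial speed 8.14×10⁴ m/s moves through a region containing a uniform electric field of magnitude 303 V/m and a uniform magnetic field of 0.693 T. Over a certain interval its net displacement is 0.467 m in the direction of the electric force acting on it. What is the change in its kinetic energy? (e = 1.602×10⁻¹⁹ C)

ΔKE ≈ 6.80×10⁻¹⁷ J

The magnetic force is always ⟂ v and does no work; only the electric force changes KE.
ΔKE = F_E · d = |q|E d = (4.806×10⁻¹⁹)(303)(0.467) ≈ 6.80×10⁻¹⁷ J.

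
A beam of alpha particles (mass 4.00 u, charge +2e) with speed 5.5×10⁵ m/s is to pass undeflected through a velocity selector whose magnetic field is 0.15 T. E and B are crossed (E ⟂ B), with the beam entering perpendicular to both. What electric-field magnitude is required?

For straight-line motion qE = qvB, so E = vB.
E = 5.5×10⁵ × 0.15 = 8.2×10⁴ V/m.

E = 8.2×10⁴ V/m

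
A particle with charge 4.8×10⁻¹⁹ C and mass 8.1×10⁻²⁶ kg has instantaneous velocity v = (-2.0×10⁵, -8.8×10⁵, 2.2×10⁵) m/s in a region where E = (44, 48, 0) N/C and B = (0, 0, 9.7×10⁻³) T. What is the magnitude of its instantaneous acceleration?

v×B = (-8540, 1940, 0) N/C.
E + v×B = (-8490, 1990, 0) N/C.
F = q(E + v×B) = (4.8×10⁻¹⁹ C)·(-8490, 1990, 0) = (-4.08×10⁻¹⁵, 9.54×10⁻¹⁶, 0) N.
|a| = |F|/m = 4.186×10⁻¹⁵/8.1×10⁻²⁶ ≈ 5.17×10¹⁰ m/s².

|a| ≈ 5.17×10¹⁰ m/s²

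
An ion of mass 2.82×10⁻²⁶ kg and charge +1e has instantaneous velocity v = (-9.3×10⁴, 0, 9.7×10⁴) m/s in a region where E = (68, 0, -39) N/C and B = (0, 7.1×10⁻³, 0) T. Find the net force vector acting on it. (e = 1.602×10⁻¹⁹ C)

v×B = (-689, 0, -660) N/C.
E + v×B = (-621, 0, -699) N/C.
F = q(E + v×B) = (1.602×10⁻¹⁹ C)·(-621, 0, -699) = (-9.94×10⁻¹⁷, 0, -1.12×10⁻¹⁶) N.

F ≈ (-9.94×10⁻¹⁷, 0, -1.12×10⁻¹⁶) N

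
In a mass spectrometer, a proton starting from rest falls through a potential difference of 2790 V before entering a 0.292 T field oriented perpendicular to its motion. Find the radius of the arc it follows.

Acceleration: |q|V = ½mv² ⇒ v = √(2|q|V/m) = √(2·1.602×10⁻¹⁹·2790/1.673×10⁻²⁷) ≈ 7.310×10⁵ m/s.
In the field: r = mv/(|q|B) = (1.673×10⁻²⁷)(7.310×10⁵)/((1.602×10⁻¹⁹)(0.292)) ≈ 0.0261 m.

r ≈ 0.0261 m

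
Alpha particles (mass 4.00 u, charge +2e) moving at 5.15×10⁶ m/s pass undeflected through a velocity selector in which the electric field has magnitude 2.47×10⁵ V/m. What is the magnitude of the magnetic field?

B = 0.0480 T

Balance of forces in the selector: qE = qvB ⇒ B = E/v.
B = 2.47×10⁵/5.15×10⁶ = 0.0480 T.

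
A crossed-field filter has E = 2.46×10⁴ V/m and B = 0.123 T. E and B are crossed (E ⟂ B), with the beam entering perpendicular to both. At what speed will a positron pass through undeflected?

v = 2.00×10⁵ m/s

Zero net Lorentz force requires |qE| = |q v×B|, i.e. E = vB.
v = E/B = 2.46×10⁴/0.123 = 2.00×10⁵ m/s.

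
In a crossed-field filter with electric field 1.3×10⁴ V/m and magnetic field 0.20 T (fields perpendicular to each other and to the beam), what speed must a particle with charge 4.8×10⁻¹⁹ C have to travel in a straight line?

v = 6.5×10⁴ m/s

For undeflected motion the electric and magnetic forces balance: qE = qvB.
v = E/B = 1.3×10⁴/0.20 = 6.5×10⁴ m/s.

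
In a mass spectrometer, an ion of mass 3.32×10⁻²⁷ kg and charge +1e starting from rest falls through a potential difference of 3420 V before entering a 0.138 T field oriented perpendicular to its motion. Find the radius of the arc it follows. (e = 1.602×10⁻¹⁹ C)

Acceleration: |q|V = ½mv² ⇒ v = √(2|q|V/m) = √(2·1.602×10⁻¹⁹·3420/3.32×10⁻²⁷) ≈ 5.745×10⁵ m/s.
In the field: r = mv/(|q|B) = (3.32×10⁻²⁷)(5.745×10⁵)/((1.602×10⁻¹⁹)(0.138)) ≈ 0.0863 m.

r ≈ 0.0863 m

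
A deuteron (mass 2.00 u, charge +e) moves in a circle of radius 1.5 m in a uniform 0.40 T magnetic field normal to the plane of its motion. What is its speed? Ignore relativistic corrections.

From |q|vB = mv²/r, v = |q|Br/m.
v = (1.602×10⁻¹⁹)(0.40)(1.5)/3.322×10⁻²⁷ ≈ 2.9×10⁷ m/s.

v ≈ 2.9×10⁷ m/s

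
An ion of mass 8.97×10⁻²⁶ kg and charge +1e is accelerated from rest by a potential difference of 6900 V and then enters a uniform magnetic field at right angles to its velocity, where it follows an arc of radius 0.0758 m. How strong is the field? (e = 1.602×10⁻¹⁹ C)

v = √(2|q|V/m) = √(2·1.602×10⁻¹⁹·6900/8.97×10⁻²⁶) ≈ 1.570×10⁵ m/s.
B = mv/(|q|r) = (8.97×10⁻²⁶)(1.570×10⁵)/((1.602×10⁻¹⁹)(0.0758)) ≈ 1.16 T.

B ≈ 1.16 T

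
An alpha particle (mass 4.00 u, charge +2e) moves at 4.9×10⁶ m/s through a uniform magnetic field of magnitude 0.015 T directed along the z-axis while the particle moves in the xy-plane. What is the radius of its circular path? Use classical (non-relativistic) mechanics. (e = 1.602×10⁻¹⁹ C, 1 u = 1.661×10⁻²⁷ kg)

r ≈ 6.8 m

The magnetic force provides the centripetal force: |q|vB = mv²/r.
r = mv/(|q|B) = (6.644×10⁻²⁷)(4.9×10⁶)/((3.204×10⁻¹⁹)(0.015)) ≈ 6.8 m.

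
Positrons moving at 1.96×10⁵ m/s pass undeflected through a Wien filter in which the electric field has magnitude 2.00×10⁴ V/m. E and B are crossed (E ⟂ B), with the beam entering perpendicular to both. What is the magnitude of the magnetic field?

Balance of forces in the selector: qE = qvB ⇒ B = E/v.
B = 2.00×10⁴/1.96×10⁵ = 0.102 T.

B = 0.102 T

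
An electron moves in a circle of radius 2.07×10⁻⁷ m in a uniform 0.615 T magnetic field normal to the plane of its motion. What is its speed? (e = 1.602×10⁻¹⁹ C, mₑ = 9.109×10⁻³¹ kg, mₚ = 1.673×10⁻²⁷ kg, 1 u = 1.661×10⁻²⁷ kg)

v ≈ 2.24×10⁴ m/s

From |q|vB = mv²/r, v = |q|Br/m.
v = (1.602×10⁻¹⁹)(0.615)(2.07×10⁻⁷)/9.109×10⁻³¹ ≈ 2.24×10⁴ m/s.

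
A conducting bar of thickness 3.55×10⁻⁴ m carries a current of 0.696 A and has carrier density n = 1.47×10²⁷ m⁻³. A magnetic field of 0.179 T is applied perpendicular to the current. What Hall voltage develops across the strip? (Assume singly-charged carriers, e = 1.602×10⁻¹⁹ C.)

V_H = IB/(n e t).
V_H = (0.696)(0.179)/((1.47×10²⁷)(1.602×10⁻¹⁹)(3.55×10⁻⁴)) ≈ 1.49×10⁻⁶ V.

V_H ≈ 1.49×10⁻⁶ V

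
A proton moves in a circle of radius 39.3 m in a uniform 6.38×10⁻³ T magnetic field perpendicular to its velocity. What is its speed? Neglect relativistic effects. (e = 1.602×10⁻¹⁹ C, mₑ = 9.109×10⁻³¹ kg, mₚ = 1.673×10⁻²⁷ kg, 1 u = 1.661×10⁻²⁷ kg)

From |q|vB = mv²/r, v = |q|Br/m.
v = (1.602×10⁻¹⁹)(6.38×10⁻³)(39.3)/1.673×10⁻²⁷ ≈ 2.40×10⁷ m/s.

v ≈ 2.40×10⁷ m/s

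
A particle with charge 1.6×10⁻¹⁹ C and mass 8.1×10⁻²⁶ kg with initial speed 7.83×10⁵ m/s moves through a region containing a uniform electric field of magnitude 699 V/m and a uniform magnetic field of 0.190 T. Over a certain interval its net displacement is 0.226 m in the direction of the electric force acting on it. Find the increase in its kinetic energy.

ΔKE ≈ 2.53×10⁻¹⁷ J

The magnetic force is always ⟂ v and does no work; only the electric force changes KE.
ΔKE = F_E · d = |q|E d = (1.6×10⁻¹⁹)(699)(0.226) ≈ 2.53×10⁻¹⁷ J.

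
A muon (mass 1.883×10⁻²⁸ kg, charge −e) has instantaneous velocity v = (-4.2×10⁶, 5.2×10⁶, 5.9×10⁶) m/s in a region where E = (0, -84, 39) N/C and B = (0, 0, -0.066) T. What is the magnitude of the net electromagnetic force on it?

v×B = (-3.43×10⁵, -2.77×10⁵, 0) N/C.
E + v×B = (-3.43×10⁵, -2.77×10⁵, 39.0) N/C.
F = q(E + v×B) = (−1.602×10⁻¹⁹ C)·(-3.43×10⁵, -2.77×10⁵, 39.0) = (5.50×10⁻¹⁴, 4.44×10⁻¹⁴, -6.25×10⁻¹⁸) N.
|F| = 7.07×10⁻¹⁴ N.

|F| ≈ 7.07×10⁻¹⁴ N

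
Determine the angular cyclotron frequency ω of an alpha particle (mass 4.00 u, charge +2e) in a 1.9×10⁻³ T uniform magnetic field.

ω = |q|B/m.
ω = (3.204×10⁻¹⁹)(1.9×10⁻³)/6.644×10⁻²⁷ ≈ 9.2×10⁴ rad/s.

ω ≈ 9.2×10⁴ rad/s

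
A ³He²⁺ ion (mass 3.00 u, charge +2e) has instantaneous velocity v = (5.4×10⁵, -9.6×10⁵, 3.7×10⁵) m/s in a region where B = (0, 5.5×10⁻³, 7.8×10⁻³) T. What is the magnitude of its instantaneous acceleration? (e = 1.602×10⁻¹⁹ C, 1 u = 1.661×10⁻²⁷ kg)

|a| ≈ 6.96×10¹¹ m/s²

v×B = (-9520, -4210, 2970) N/C.
F = q v×B = (3.204×10⁻¹⁹ C)·(-9520, -4210, 2970) = (-3.05×10⁻¹⁵, -1.35×10⁻¹⁵, 9.52×10⁻¹⁶) N.
|a| = |F|/m = 3.469×10⁻¹⁵/4.983×10⁻²⁷ ≈ 6.96×10¹¹ m/s².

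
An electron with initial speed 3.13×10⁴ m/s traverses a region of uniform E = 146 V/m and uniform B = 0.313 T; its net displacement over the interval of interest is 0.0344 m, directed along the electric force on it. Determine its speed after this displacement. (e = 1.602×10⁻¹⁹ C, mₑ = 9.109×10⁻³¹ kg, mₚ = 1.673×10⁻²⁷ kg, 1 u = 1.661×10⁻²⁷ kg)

B does no work; ΔKE = |q|E d.
½mv_f² = ½mv₀² + |q|Ed = ½(9.109×10⁻³¹)(3.13×10⁴)² + (1.602×10⁻¹⁹)(146)(0.0344) ≈ 4.462×10⁻²² J + 8.046×10⁻¹⁹ J ≈ 8.050×10⁻¹⁹ J.
v_f = √(2·8.050×10⁻¹⁹/9.109×10⁻³¹) ≈ 1.33×10⁶ m/s.

v_f ≈ 1.33×10⁶ m/s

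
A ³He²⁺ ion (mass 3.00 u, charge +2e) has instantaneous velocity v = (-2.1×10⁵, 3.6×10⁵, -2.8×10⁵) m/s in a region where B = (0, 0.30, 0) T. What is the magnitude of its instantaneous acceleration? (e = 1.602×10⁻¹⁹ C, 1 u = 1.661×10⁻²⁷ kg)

|a| ≈ 6.75×10¹² m/s²

v×B = (8.40×10⁴, 0, -6.30×10⁴) N/C.
F = q v×B = (3.204×10⁻¹⁹ C)·(8.40×10⁴, 0, -6.30×10⁴) = (2.69×10⁻¹⁴, 0, -2.02×10⁻¹⁴) N.
|a| = |F|/m = 3.364×10⁻¹⁴/4.983×10⁻²⁷ ≈ 6.75×10¹² m/s².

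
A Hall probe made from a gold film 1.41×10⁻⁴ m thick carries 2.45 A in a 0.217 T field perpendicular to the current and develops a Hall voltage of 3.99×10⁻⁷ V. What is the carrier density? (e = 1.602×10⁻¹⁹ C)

n ≈ 5.90×10²⁸ m⁻³

From V_H = IB/(n e t), n = IB/(V_H e t).
n = (2.45)(0.217)/((3.99×10⁻⁷)(1.602×10⁻¹⁹)(1.41×10⁻⁴)) ≈ 5.90×10²⁸ m⁻³.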